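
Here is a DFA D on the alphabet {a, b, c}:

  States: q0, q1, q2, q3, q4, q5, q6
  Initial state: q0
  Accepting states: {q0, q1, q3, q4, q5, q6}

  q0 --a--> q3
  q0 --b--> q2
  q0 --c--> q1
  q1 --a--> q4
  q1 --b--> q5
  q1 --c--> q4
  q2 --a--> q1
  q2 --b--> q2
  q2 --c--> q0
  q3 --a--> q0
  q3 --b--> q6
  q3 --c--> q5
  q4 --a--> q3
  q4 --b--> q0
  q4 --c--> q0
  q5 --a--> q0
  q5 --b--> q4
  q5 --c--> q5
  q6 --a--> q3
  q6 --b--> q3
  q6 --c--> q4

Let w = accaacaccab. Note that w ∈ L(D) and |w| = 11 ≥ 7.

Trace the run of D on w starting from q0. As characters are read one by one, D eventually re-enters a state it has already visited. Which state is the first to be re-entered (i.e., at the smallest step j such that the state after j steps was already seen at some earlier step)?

q5

Run of D on w = a c c a a c a c c a b:
  step 0: q0  (start)
  step 1: q3  (read a: q0→q3)
  step 2: q5  (read c: q3→q5)
  step 3: q5  (read c: q5→q5)   ← first repeat (q5 seen earlier)
  step 4: q0  (read a: q5→q0)
  step 5: q3  (read a: q0→q3)
  step 6: q5  (read c: q3→q5)
  step 7: q0  (read a: q5→q0)
  step 8: q1  (read c: q0→q1)
  step 9: q4  (read c: q1→q4)
  step 10: q3  (read a: q4→q3)
  step 11: q6  (read b: q3→q6)

The earliest repeat is at step j = 3: D is in q5, which it already visited at step i = 2.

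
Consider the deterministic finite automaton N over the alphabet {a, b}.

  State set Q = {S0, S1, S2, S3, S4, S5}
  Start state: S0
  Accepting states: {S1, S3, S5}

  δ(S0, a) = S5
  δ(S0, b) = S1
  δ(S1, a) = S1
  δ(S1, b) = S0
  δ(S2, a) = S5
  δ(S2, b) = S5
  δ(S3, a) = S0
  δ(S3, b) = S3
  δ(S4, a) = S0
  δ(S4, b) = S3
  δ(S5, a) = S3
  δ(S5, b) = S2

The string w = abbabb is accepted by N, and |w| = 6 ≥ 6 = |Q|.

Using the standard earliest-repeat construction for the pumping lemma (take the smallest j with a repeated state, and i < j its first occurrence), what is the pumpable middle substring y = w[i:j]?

State sequence: S0 -a-> S5 -b-> S2 -b-> S5 -a-> S3 -b-> S3 -b-> S3
First repeat at step 3: S5 was already visited.

So i = 1, j = 3, giving x = w[0:1] = a, y = w[1:3] = bb, z = w[3:6] = abb.
Check: |xy| = 3 ≤ 6 and |y| = 2 ≥ 1. Reading y takes N from S5 back to S5, so every xyⁱz is accepted.
With |Q| = 6, pigeonhole forces a state repeat no later than step 6; the substring read between the first and second visits to that state can be pumped.

bb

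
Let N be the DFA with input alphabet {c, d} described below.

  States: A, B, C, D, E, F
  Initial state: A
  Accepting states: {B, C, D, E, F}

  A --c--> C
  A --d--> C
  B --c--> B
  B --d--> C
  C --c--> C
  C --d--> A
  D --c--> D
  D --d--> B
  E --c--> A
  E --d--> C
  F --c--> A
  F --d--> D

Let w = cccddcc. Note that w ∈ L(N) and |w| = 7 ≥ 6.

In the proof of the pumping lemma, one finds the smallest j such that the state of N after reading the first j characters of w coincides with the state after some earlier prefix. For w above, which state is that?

State sequence: A -c-> C -c-> C -c-> C -d-> A -d-> C -c-> C -c-> C
First repeat at step 2: C was already visited.

The earliest repeat is at step j = 2: N is in C, which it already visited at step i = 1.
Pumping length from the standard proof: p = 6 (the number of states). The repeated state found above gives |xy| = j ≤ 6 and |y| = j − i ≥ 1.

C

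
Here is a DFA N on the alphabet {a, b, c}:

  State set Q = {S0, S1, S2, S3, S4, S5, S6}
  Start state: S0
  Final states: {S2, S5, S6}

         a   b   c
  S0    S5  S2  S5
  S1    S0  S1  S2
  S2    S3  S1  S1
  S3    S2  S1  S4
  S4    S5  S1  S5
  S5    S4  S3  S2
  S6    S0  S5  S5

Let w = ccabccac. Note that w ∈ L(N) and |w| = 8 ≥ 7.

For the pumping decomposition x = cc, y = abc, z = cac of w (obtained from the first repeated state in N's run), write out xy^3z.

xy^3z = cc·abc·abc·abc·cac = ccabcabcabccac.
Reading y = abc takes N from S2 back to S2, so after x·y·y·y the machine is still in S2, and z then leads to the accepting state S5. Hence ccabcabcabccac ∈ L(N).

ccabcabcabccac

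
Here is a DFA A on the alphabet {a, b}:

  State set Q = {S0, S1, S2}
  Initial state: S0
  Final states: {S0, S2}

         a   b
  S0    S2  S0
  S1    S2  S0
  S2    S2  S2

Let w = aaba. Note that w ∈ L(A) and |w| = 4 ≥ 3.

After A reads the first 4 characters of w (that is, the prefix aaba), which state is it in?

State sequence: S0 -a-> S2 -a-> S2 -b-> S2 -a-> S2

After reading 4 characters, A is in state S2.

S2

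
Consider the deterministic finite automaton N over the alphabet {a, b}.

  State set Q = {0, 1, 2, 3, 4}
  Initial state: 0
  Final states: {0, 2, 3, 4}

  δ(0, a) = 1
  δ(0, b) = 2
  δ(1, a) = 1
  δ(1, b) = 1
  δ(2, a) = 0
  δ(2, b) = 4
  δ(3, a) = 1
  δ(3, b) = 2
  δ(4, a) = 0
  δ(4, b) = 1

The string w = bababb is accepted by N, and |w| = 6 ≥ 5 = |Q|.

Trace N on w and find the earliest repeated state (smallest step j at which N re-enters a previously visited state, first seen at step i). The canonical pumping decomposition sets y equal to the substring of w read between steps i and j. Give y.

ba

Run of N on w = b a b a b b:
  step 0: 0  (start)
  step 1: 2  (read b: 0→2)
  step 2: 0  (read a: 2→0)   ← first repeat (0 seen earlier)
  step 3: 2  (read b: 0→2)
  step 4: 0  (read a: 2→0)
  step 5: 2  (read b: 0→2)
  step 6: 4  (read b: 2→4)

So i = 0, j = 2, giving x = w[0:0] = ε, y = w[0:2] = ba, z = w[2:6] = babb.
Check: |xy| = 2 ≤ 5 and |y| = 2 ≥ 1. Reading y takes N from 0 back to 0, so every xyⁱz is accepted.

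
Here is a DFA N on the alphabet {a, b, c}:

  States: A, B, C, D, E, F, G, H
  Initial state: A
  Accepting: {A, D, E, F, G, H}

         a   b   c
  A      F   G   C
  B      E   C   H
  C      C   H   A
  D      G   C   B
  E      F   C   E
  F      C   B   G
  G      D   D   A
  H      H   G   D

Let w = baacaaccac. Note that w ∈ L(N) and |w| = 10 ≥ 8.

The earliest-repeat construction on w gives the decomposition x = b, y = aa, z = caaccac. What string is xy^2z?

baaaacaaccac

xy^2z = b·aa·aa·caaccac = baaaacaaccac.
Reading y = aa takes N from G back to G, so after x·y·y the machine is still in G, and z then leads to the accepting state A. Hence baaaacaaccac ∈ L(N).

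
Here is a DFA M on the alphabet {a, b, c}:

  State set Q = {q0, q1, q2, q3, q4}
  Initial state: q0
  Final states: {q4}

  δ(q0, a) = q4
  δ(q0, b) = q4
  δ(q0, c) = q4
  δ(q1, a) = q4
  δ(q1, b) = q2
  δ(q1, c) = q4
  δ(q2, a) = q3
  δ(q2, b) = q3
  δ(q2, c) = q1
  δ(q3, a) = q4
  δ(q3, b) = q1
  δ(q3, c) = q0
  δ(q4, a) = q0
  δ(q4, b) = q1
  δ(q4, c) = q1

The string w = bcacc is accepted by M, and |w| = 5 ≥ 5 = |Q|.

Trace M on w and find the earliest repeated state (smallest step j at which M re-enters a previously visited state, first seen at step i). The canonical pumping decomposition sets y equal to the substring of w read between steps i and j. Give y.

Run of M on w = b c a c c:
  step 0: q0  (start)
  step 1: q4  (read b: q0→q4)
  step 2: q1  (read c: q4→q1)
  step 3: q4  (read a: q1→q4)   ← first repeat (q4 seen earlier)
  step 4: q1  (read c: q4→q1)
  step 5: q4  (read c: q1→q4)

So i = 1, j = 3, giving x = w[0:1] = b, y = w[1:3] = ca, z = w[3:5] = cc.
Check: |xy| = 3 ≤ 5 and |y| = 2 ≥ 1. Reading y takes M from q4 back to q4, so every xyⁱz is accepted.
The DFA has 5 states, so the proof of the pumping lemma guarantees a repeated state among the first 5+1 visited; the segment between the two visits is the pumpable y.

ca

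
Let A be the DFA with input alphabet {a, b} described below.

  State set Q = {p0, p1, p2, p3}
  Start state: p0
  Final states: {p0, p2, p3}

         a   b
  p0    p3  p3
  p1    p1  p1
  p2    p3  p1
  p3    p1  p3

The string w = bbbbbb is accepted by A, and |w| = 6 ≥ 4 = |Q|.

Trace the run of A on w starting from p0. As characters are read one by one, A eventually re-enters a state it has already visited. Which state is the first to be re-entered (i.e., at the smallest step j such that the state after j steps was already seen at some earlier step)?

Run of A on w = b b b b b b:
  step 0: p0  (start)
  step 1: p3  (read b: p0→p3)
  step 2: p3  (read b: p3→p3)   ← first repeat (p3 seen earlier)
  step 3: p3  (read b: p3→p3)
  step 4: p3  (read b: p3→p3)
  step 5: p3  (read b: p3→p3)
  step 6: p3  (read b: p3→p3)

The earliest repeat is at step j = 2: A is in p3, which it already visited at step i = 1.

p3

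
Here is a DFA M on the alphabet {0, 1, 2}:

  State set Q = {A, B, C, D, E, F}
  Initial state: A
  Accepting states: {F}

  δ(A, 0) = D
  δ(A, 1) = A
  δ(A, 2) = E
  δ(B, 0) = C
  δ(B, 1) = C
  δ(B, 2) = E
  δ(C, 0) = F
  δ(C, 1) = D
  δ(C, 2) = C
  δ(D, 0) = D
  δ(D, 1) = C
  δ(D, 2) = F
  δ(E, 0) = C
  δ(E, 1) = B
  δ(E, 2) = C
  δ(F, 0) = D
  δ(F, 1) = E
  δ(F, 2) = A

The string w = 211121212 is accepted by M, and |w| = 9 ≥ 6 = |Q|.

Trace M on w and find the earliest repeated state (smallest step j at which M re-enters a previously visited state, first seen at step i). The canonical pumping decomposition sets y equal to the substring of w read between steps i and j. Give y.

11121

Run of M on w = 2 1 1 1 2 1 2 1 2:
  step 0: A  (start)
  step 1: E  (read 2: A→E)
  step 2: B  (read 1: E→B)
  step 3: C  (read 1: B→C)
  step 4: D  (read 1: C→D)
  step 5: F  (read 2: D→F)
  step 6: E  (read 1: F→E)   ← first repeat (E seen earlier)
  step 7: C  (read 2: E→C)
  step 8: D  (read 1: C→D)
  step 9: F  (read 2: D→F)

So i = 1, j = 6, giving x = w[0:1] = 2, y = w[1:6] = 11121, z = w[6:9] = 212.
Check: |xy| = 6 ≤ 6 and |y| = 5 ≥ 1. Reading y takes M from E back to E, so every xyⁱz is accepted.
The DFA has 6 states, so the proof of the pumping lemma guarantees a repeated state among the first 6+1 visited; the segment between the two visits is the pumpable y.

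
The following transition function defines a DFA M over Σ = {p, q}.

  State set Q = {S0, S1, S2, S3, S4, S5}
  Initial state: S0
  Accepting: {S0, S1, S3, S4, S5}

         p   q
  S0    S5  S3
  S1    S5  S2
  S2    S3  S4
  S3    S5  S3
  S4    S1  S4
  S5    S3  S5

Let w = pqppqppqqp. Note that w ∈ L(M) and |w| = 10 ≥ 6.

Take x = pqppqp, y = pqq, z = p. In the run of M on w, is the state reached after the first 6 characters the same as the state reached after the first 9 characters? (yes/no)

State sequence: S0 -p-> S5 -q-> S5 -p-> S3 -p-> S5 -q-> S5 -p-> S3 -p-> S5 -q-> S5 -q-> S5

After x (step 6): S3. After xy (step 9): S5.
They differ (S3 ≠ S5), so y is not a cycle from the state after x; this split is not the one the pumping-lemma construction produces, and pumping y need not keep the string in L(M).

no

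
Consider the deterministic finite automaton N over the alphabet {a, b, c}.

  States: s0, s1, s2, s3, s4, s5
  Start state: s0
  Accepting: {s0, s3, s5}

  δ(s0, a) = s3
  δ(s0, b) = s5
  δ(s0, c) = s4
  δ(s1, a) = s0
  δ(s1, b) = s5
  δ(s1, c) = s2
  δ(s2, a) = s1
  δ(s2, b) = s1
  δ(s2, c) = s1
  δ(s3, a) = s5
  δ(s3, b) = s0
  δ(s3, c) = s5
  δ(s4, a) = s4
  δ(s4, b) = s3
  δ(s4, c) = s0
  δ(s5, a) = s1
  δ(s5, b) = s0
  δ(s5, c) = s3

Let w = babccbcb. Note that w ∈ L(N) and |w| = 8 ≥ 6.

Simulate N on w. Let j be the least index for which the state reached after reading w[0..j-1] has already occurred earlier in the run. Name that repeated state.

s5

State sequence: s0 -b-> s5 -a-> s1 -b-> s5 -c-> s3 -c-> s5 -b-> s0 -c-> s4 -b-> s3
First repeat at step 3: s5 was already visited.

The earliest repeat is at step j = 3: N is in s5, which it already visited at step i = 1.
Since N has 6 states, any run of length ≥ 6 visits 6+1 states, so by pigeonhole some state repeats within the first 6 steps — that repeat gives the pumpable loop.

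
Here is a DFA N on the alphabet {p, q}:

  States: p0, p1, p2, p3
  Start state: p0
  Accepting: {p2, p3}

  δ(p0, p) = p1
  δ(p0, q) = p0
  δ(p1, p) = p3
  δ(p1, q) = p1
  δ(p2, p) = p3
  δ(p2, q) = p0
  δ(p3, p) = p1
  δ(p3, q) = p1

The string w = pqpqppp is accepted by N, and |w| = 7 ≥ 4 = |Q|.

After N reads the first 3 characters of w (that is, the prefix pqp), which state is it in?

p3

Run of N on the first 3 characters of w = p q p:
  step 0: p0  (start)
  step 1: p1  (read p: p0→p1)
  step 2: p1  (read q: p1→p1)
  step 3: p3  (read p: p1→p3)

After reading 3 characters, N is in state p3.
(This kind of state-tracing is the core of the pumping-lemma construction: with 4 states, pigeonhole forces a repeat within the first 4 steps.)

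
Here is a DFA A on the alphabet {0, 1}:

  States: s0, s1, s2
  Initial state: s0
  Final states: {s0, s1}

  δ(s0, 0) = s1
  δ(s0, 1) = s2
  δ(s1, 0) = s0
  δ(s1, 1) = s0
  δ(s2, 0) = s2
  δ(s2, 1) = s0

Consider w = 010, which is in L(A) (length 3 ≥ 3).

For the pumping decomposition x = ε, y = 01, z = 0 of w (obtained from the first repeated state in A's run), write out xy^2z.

xy^2z = ε·01·01·0 = 01010.
Reading y = 01 takes A from s0 back to s0, so after x·y·y the machine is still in s0, and z then leads to the accepting state s1. Hence 01010 ∈ L(A).

01010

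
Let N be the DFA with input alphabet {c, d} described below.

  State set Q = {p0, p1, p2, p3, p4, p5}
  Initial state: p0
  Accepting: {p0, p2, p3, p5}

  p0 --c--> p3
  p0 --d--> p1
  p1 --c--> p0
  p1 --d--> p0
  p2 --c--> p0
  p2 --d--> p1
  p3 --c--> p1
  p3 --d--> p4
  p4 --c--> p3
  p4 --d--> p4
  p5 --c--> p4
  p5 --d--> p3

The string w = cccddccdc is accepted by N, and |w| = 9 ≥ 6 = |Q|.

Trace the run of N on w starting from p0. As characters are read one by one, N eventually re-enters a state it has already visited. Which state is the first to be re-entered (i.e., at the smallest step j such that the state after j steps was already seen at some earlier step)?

Run of N on w = c c c d d c c d c:
  step 0: p0  (start)
  step 1: p3  (read c: p0→p3)
  step 2: p1  (read c: p3→p1)
  step 3: p0  (read c: p1→p0)   ← first repeat (p0 seen earlier)
  step 4: p1  (read d: p0→p1)
  step 5: p0  (read d: p1→p0)
  step 6: p3  (read c: p0→p3)
  step 7: p1  (read c: p3→p1)
  step 8: p0  (read d: p1→p0)
  step 9: p3  (read c: p0→p3)

The earliest repeat is at step j = 3: N is in p0, which it already visited at step i = 0.
Pumping length from the standard proof: p = 6 (the number of states). The repeated state found above gives |xy| = j ≤ 6 and |y| = j − i ≥ 1.

p0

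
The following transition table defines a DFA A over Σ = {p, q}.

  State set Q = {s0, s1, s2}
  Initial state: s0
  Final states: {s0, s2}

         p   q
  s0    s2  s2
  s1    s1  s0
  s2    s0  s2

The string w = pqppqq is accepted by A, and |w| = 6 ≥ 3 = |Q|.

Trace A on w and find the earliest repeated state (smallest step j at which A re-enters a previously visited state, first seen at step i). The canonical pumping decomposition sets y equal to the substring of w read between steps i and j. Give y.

q

State sequence: s0 -p-> s2 -q-> s2 -p-> s0 -p-> s2 -q-> s2 -q-> s2
First repeat at step 2: s2 was already visited.

So i = 1, j = 2, giving x = w[0:1] = p, y = w[1:2] = q, z = w[2:6] = ppqq.
Check: |xy| = 2 ≤ 3 and |y| = 1 ≥ 1. Reading y takes A from s2 back to s2, so every xyⁱz is accepted.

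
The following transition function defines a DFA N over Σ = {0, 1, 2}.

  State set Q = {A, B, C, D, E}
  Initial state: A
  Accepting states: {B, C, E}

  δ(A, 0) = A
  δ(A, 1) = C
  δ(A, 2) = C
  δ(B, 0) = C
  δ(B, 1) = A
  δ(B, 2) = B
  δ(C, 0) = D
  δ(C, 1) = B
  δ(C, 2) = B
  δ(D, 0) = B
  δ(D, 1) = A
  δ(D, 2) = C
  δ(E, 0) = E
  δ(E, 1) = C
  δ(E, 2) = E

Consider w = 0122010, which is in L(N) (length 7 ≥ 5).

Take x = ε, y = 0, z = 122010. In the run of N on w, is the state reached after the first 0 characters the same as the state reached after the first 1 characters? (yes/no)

State sequence: A -0-> A

After x (step 0): A. After xy (step 1): A.
They match, so y = 0 drives N around a cycle from A back to itself; pumping y any number of times keeps N in A before reading z, and xyⁱz ∈ L(N) for every i ≥ 0.

yes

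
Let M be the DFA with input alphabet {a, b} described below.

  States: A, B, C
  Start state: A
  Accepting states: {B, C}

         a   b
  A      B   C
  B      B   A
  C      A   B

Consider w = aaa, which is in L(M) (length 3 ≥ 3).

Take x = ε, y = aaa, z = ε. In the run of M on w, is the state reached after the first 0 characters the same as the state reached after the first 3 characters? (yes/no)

no

Run of M on the first 3 characters of w = a a a:
  step 0: A  (start)
  step 1: B  (read a: A→B)
  step 2: B  (read a: B→B)
  step 3: B  (read a: B→B)

After x (step 0): A. After xy (step 3): B.
They differ (A ≠ B), so y is not a cycle from the state after x; this split is not the one the pumping-lemma construction produces, and pumping y need not keep the string in L(M).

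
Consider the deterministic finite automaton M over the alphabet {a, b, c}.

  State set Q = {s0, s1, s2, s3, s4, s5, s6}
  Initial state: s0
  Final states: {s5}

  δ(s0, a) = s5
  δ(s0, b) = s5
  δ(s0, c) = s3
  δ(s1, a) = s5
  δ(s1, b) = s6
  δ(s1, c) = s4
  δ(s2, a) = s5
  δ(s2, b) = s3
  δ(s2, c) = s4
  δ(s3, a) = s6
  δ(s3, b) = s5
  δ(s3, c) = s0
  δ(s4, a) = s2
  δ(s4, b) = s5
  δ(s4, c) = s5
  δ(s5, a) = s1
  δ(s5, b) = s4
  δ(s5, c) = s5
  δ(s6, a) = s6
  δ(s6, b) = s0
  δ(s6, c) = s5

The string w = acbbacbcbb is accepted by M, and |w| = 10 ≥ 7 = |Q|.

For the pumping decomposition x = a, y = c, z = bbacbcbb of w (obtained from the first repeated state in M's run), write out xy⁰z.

abbacbcbb

xy⁰z = xz = a·bbacbcbb = abbacbcbb.
Reading y = c takes M from s5 back to s5, so after x the machine is still in s5, and z then leads to the accepting state s5. Hence abbacbcbb ∈ L(M).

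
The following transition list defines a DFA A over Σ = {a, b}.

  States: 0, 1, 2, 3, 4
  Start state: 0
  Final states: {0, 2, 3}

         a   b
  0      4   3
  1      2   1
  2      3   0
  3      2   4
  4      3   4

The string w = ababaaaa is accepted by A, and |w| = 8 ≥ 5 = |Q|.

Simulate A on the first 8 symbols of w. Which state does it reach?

2

Run of A on the first 8 characters of w = a b a b a a a a:
  step 0: 0  (start)
  step 1: 4  (read a: 0→4)
  step 2: 4  (read b: 4→4)
  step 3: 3  (read a: 4→3)
  step 4: 4  (read b: 3→4)
  step 5: 3  (read a: 4→3)
  step 6: 2  (read a: 3→2)
  step 7: 3  (read a: 2→3)
  step 8: 2  (read a: 3→2)

After reading 8 characters, A is in state 2.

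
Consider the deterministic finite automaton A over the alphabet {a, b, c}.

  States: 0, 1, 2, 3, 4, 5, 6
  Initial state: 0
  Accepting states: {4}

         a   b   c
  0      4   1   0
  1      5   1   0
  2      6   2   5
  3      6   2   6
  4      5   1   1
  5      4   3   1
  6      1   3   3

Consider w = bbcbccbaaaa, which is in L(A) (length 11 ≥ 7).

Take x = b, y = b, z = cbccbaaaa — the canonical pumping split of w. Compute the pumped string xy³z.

xy^3z = b·b·b·b·cbccbaaaa = bbbbcbccbaaaa.
Reading y = b takes A from 1 back to 1, so after x·y·y·y the machine is still in 1, and z then leads to the accepting state 4. Hence bbbbcbccbaaaa ∈ L(A).

bbbbcbccbaaaa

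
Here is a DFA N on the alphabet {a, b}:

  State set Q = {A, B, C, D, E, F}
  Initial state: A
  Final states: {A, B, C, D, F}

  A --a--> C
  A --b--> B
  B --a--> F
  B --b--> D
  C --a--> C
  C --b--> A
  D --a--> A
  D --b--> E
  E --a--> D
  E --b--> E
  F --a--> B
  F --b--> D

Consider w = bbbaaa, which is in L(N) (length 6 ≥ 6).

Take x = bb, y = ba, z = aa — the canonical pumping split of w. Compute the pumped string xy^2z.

bbbabaaa

xy^2z = bb·ba·ba·aa = bbbabaaa.
Reading y = ba takes N from D back to D, so after x·y·y the machine is still in D, and z then leads to the accepting state C. Hence bbbabaaa ∈ L(N).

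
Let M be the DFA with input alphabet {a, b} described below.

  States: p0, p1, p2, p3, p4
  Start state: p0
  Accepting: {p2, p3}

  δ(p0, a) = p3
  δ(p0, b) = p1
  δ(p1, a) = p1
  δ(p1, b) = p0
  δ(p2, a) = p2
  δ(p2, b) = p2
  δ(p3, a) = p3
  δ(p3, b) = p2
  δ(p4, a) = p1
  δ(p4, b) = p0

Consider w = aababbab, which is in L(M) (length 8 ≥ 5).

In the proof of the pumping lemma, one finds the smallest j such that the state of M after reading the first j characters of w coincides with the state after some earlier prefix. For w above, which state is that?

Run of M on w = a a b a b b a b:
  step 0: p0  (start)
  step 1: p3  (read a: p0→p3)
  step 2: p3  (read a: p3→p3)   ← first repeat (p3 seen earlier)
  step 3: p2  (read b: p3→p2)
  step 4: p2  (read a: p2→p2)
  step 5: p2  (read b: p2→p2)
  step 6: p2  (read b: p2→p2)
  step 7: p2  (read a: p2→p2)
  step 8: p2  (read b: p2→p2)

The earliest repeat is at step j = 2: M is in p3, which it already visited at step i = 1.

p3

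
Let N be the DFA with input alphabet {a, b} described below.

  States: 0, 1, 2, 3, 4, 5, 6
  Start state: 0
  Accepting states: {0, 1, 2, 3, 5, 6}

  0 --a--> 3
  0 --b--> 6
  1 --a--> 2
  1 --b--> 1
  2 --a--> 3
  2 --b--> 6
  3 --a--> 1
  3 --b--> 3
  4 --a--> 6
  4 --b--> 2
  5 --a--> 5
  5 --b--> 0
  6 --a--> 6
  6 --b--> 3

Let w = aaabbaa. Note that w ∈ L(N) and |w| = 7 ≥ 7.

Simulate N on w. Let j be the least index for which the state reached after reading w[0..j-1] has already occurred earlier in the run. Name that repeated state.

3

State sequence: 0 -a-> 3 -a-> 1 -a-> 2 -b-> 6 -b-> 3 -a-> 1 -a-> 2
First repeat at step 5: 3 was already visited.

The earliest repeat is at step j = 5: N is in 3, which it already visited at step i = 1.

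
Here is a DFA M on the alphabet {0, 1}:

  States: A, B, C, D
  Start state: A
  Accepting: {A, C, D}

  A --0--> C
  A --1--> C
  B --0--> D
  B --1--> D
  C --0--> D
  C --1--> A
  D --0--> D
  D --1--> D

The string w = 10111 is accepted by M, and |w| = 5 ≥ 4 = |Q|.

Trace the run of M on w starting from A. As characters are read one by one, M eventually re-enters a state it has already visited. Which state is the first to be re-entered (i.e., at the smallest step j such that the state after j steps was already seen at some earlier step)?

D

State sequence: A -1-> C -0-> D -1-> D -1-> D -1-> D
First repeat at step 3: D was already visited.

The earliest repeat is at step j = 3: M is in D, which it already visited at step i = 2.
Pumping length from the standard proof: p = 4 (the number of states). The repeated state found above gives |xy| = j ≤ 4 and |y| = j − i ≥ 1.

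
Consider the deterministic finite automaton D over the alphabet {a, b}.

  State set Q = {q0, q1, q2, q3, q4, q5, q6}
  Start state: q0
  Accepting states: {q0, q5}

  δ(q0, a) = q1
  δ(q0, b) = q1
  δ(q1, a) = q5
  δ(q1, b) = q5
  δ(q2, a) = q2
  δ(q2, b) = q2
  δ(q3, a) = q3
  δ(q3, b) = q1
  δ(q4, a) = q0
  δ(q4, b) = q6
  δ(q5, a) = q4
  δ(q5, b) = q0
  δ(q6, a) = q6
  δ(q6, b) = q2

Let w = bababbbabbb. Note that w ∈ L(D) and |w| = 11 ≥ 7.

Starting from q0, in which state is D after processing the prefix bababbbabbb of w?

q5

State sequence: q0 -b-> q1 -a-> q5 -b-> q0 -a-> q1 -b-> q5 -b-> q0 -b-> q1 -a-> q5 -b-> q0 -b-> q1 -b-> q5

After reading 11 characters, D is in state q5.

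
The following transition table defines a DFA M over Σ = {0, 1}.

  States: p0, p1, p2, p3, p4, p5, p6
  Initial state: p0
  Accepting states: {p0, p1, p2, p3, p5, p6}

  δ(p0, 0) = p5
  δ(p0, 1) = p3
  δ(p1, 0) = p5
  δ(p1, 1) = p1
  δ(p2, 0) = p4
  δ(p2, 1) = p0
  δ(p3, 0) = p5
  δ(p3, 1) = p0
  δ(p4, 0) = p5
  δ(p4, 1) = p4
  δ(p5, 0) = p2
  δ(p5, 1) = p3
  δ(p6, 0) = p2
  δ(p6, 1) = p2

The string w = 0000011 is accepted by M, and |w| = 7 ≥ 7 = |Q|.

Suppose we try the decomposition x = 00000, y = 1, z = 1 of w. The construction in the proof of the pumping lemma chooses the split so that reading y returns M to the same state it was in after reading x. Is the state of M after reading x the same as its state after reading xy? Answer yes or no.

State sequence: p0 -0-> p5 -0-> p2 -0-> p4 -0-> p5 -0-> p2 -1-> p0

After x (step 5): p2. After xy (step 6): p0.
They differ (p2 ≠ p0), so y is not a cycle from the state after x; this split is not the one the pumping-lemma construction produces, and pumping y need not keep the string in L(M).

no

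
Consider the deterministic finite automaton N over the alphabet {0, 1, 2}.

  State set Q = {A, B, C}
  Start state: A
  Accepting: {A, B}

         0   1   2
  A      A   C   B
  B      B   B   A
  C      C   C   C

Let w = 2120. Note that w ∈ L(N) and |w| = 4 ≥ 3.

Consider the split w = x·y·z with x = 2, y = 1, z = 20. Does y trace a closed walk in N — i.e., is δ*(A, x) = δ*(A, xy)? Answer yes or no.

Run of N on the first 2 characters of w = 2 1:
  step 0: A  (start)
  step 1: B  (read 2: A→B)
  step 2: B  (read 1: B→B)

After x (step 1): B. After xy (step 2): B.
They match, so y = 1 drives N around a cycle from B back to itself; pumping y any number of times keeps N in B before reading z, and xyⁱz ∈ L(N) for every i ≥ 0.

yes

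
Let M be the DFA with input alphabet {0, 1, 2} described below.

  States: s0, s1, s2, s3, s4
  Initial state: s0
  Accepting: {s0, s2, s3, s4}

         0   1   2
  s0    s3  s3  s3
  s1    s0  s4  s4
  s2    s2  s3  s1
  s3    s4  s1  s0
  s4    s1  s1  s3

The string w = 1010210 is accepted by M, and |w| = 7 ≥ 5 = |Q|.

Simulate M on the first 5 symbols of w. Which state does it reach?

State sequence: s0 -1-> s3 -0-> s4 -1-> s1 -0-> s0 -2-> s3

After reading 5 characters, M is in state s3.
(This kind of state-tracing is the core of the pumping-lemma construction: with 5 states, pigeonhole forces a repeat within the first 5 steps.)

s3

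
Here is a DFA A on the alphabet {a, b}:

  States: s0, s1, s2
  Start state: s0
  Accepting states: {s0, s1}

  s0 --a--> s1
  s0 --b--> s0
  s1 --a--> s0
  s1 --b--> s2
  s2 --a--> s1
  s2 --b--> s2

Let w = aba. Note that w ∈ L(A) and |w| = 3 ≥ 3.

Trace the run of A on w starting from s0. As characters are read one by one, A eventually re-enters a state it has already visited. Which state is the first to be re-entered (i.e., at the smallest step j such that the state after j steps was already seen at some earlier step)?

s1

Run of A on w = a b a:
  step 0: s0  (start)
  step 1: s1  (read a: s0→s1)
  step 2: s2  (read b: s1→s2)
  step 3: s1  (read a: s2→s1)   ← first repeat (s1 seen earlier)

The earliest repeat is at step j = 3: A is in s1, which it already visited at step i = 1.
With |Q| = 3, pigeonhole forces a state repeat no later than step 3; the substring read between the first and second visits to that state can be pumped.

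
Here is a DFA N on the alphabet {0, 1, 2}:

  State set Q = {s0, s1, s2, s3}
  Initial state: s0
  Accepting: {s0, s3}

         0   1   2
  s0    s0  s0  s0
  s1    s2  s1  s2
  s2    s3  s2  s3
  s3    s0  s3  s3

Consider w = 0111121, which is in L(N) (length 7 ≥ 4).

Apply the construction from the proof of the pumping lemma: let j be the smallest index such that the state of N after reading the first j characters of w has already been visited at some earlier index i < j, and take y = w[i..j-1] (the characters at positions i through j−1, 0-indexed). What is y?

0

State sequence: s0 -0-> s0 -1-> s0 -1-> s0 -1-> s0 -1-> s0 -2-> s0 -1-> s0
First repeat at step 1: s0 was already visited.

So i = 0, j = 1, giving x = w[0:0] = ε, y = w[0:1] = 0, z = w[1:7] = 111121.
Check: |xy| = 1 ≤ 4 and |y| = 1 ≥ 1. Reading y takes N from s0 back to s0, so every xyⁱz is accepted.
Pumping length from the standard proof: p = 4 (the number of states). The repeated state found above gives |xy| = j ≤ 4 and |y| = j − i ≥ 1.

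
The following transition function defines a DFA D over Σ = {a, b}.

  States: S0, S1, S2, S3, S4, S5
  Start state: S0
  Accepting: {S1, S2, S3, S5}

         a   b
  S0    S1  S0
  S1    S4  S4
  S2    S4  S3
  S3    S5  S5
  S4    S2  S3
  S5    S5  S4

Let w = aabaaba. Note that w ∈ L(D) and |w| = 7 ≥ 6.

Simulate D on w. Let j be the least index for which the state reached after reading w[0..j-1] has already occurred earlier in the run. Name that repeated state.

S5

State sequence: S0 -a-> S1 -a-> S4 -b-> S3 -a-> S5 -a-> S5 -b-> S4 -a-> S2
First repeat at step 5: S5 was already visited.

The earliest repeat is at step j = 5: D is in S5, which it already visited at step i = 4.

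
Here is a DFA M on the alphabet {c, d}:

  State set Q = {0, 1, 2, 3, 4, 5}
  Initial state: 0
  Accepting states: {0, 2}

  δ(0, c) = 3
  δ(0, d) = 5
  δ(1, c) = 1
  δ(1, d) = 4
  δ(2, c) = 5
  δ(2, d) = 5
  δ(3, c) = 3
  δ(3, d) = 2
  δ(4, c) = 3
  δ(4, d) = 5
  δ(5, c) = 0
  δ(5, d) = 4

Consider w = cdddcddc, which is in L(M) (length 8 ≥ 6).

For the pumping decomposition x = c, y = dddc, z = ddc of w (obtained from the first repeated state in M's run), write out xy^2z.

xy^2z = c·dddc·dddc·ddc = cdddcdddcddc.
Reading y = dddc takes M from 3 back to 3, so after x·y·y the machine is still in 3, and z then leads to the accepting state 0. Hence cdddcdddcddc ∈ L(M).

cdddcdddcddc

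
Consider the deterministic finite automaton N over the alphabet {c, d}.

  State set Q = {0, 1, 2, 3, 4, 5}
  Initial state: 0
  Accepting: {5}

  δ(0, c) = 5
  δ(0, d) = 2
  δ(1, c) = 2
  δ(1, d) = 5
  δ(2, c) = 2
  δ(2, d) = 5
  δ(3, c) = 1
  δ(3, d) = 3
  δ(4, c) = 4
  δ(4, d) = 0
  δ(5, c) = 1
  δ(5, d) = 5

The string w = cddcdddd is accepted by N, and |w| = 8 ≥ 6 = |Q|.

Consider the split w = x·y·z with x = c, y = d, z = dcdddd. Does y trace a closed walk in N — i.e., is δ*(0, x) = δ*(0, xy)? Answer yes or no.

Run of N on the first 2 characters of w = c d:
  step 0: 0  (start)
  step 1: 5  (read c: 0→5)
  step 2: 5  (read d: 5→5)

After x (step 1): 5. After xy (step 2): 5.
They match, so y = d drives N around a cycle from 5 back to itself; pumping y any number of times keeps N in 5 before reading z, and xyⁱz ∈ L(N) for every i ≥ 0.

yes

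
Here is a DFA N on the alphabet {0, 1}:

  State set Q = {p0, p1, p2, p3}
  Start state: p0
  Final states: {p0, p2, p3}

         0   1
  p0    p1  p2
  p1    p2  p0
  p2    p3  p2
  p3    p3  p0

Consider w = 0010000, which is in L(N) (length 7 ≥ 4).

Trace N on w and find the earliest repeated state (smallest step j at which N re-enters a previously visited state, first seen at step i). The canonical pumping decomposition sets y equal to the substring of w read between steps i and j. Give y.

Run of N on w = 0 0 1 0 0 0 0:
  step 0: p0  (start)
  step 1: p1  (read 0: p0→p1)
  step 2: p2  (read 0: p1→p2)
  step 3: p2  (read 1: p2→p2)   ← first repeat (p2 seen earlier)
  step 4: p3  (read 0: p2→p3)
  step 5: p3  (read 0: p3→p3)
  step 6: p3  (read 0: p3→p3)
  step 7: p3  (read 0: p3→p3)

So i = 2, j = 3, giving x = w[0:2] = 00, y = w[2:3] = 1, z = w[3:7] = 0000.
Check: |xy| = 3 ≤ 4 and |y| = 1 ≥ 1. Reading y takes N from p2 back to p2, so every xyⁱz is accepted.

1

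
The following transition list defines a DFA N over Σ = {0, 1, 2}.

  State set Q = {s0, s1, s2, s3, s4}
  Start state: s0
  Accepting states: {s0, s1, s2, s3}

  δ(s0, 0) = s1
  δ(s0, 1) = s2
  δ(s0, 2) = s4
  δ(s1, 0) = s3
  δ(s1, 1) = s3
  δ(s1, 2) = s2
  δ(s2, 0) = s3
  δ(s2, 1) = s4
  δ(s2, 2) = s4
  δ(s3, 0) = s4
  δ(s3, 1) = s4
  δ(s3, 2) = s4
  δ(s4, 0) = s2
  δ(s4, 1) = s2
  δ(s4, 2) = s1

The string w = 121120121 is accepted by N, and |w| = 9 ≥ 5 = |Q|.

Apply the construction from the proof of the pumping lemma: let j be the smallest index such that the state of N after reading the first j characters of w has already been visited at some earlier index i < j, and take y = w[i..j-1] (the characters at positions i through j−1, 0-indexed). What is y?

21

Run of N on w = 1 2 1 1 2 0 1 2 1:
  step 0: s0  (start)
  step 1: s2  (read 1: s0→s2)
  step 2: s4  (read 2: s2→s4)
  step 3: s2  (read 1: s4→s2)   ← first repeat (s2 seen earlier)
  step 4: s4  (read 1: s2→s4)
  step 5: s1  (read 2: s4→s1)
  step 6: s3  (read 0: s1→s3)
  step 7: s4  (read 1: s3→s4)
  step 8: s1  (read 2: s4→s1)
  step 9: s3  (read 1: s1→s3)

So i = 1, j = 3, giving x = w[0:1] = 1, y = w[1:3] = 21, z = w[3:9] = 120121.
Check: |xy| = 3 ≤ 5 and |y| = 2 ≥ 1. Reading y takes N from s2 back to s2, so every xyⁱz is accepted.
The DFA has 5 states, so the proof of the pumping lemma guarantees a repeated state among the first 5+1 visited; the segment between the two visits is the pumpable y.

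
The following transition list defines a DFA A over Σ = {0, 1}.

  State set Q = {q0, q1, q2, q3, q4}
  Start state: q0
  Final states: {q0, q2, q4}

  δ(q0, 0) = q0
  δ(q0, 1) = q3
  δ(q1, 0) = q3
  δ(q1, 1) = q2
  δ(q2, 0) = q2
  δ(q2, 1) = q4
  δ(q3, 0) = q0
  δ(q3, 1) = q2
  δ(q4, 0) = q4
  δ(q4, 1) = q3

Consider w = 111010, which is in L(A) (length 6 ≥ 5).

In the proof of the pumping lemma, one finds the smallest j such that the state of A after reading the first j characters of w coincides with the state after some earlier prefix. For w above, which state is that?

Run of A on w = 1 1 1 0 1 0:
  step 0: q0  (start)
  step 1: q3  (read 1: q0→q3)
  step 2: q2  (read 1: q3→q2)
  step 3: q4  (read 1: q2→q4)
  step 4: q4  (read 0: q4→q4)   ← first repeat (q4 seen earlier)
  step 5: q3  (read 1: q4→q3)
  step 6: q0  (read 0: q3→q0)

The earliest repeat is at step j = 4: A is in q4, which it already visited at step i = 3.

q4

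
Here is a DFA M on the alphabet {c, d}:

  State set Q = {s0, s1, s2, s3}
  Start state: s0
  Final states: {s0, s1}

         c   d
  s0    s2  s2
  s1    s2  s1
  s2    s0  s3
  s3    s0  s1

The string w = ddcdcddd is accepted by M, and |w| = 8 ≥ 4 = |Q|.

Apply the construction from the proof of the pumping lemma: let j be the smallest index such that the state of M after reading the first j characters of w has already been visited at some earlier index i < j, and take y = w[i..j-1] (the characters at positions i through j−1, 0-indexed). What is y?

Run of M on w = d d c d c d d d:
  step 0: s0  (start)
  step 1: s2  (read d: s0→s2)
  step 2: s3  (read d: s2→s3)
  step 3: s0  (read c: s3→s0)   ← first repeat (s0 seen earlier)
  step 4: s2  (read d: s0→s2)
  step 5: s0  (read c: s2→s0)
  step 6: s2  (read d: s0→s2)
  step 7: s3  (read d: s2→s3)
  step 8: s1  (read d: s3→s1)

So i = 0, j = 3, giving x = w[0:0] = ε, y = w[0:3] = ddc, z = w[3:8] = dcddd.
Check: |xy| = 3 ≤ 4 and |y| = 3 ≥ 1. Reading y takes M from s0 back to s0, so every xyⁱz is accepted.
The DFA has 4 states, so the proof of the pumping lemma guarantees a repeated state among the first 4+1 visited; the segment between the two visits is the pumpable y.

ddc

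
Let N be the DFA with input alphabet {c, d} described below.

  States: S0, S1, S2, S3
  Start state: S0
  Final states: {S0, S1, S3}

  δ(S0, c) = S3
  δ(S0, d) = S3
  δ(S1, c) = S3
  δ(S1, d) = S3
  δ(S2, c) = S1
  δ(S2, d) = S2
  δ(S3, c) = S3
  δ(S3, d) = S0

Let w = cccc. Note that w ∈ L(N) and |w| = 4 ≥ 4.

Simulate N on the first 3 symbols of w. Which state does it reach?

S3

Run of N on the first 3 characters of w = c c c:
  step 0: S0  (start)
  step 1: S3  (read c: S0→S3)
  step 2: S3  (read c: S3→S3)
  step 3: S3  (read c: S3→S3)

After reading 3 characters, N is in state S3.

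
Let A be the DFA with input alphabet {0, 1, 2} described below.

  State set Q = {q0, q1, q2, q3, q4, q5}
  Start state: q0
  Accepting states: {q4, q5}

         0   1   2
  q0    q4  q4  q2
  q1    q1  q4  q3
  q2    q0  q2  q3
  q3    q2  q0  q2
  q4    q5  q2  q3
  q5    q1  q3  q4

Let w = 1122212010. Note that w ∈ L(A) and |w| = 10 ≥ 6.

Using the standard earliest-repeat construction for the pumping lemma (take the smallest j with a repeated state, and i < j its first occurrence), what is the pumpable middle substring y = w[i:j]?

22

State sequence: q0 -1-> q4 -1-> q2 -2-> q3 -2-> q2 -2-> q3 -1-> q0 -2-> q2 -0-> q0 -1-> q4 -0-> q5
First repeat at step 4: q2 was already visited.

So i = 2, j = 4, giving x = w[0:2] = 11, y = w[2:4] = 22, z = w[4:10] = 212010.
Check: |xy| = 4 ≤ 6 and |y| = 2 ≥ 1. Reading y takes A from q2 back to q2, so every xyⁱz is accepted.
The DFA has 6 states, so the proof of the pumping lemma guarantees a repeated state among the first 6+1 visited; the segment between the two visits is the pumpable y.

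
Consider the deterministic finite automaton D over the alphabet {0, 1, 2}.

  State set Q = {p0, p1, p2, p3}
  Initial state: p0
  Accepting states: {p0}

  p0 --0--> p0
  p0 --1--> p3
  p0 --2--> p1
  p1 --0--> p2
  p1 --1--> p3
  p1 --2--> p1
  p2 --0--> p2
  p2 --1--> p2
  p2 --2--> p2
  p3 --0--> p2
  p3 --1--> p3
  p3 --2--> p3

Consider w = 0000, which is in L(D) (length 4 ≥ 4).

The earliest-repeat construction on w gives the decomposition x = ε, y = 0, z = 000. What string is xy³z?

xy^3z = ε·0·0·0·000 = 000000.
Reading y = 0 takes D from p0 back to p0, so after x·y·y·y the machine is still in p0, and z then leads to the accepting state p0. Hence 000000 ∈ L(D).

000000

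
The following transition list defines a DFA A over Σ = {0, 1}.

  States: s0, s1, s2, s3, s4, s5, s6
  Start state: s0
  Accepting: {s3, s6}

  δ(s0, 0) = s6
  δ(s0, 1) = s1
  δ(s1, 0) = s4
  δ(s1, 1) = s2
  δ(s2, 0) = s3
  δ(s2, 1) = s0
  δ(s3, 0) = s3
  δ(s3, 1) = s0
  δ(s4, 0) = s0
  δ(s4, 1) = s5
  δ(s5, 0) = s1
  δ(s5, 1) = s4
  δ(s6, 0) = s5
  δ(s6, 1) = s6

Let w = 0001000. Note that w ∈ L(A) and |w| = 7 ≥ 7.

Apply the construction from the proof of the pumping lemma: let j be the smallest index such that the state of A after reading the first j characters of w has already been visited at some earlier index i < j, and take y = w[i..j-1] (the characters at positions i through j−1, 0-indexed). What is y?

State sequence: s0 -0-> s6 -0-> s5 -0-> s1 -1-> s2 -0-> s3 -0-> s3 -0-> s3
First repeat at step 6: s3 was already visited.

So i = 5, j = 6, giving x = w[0:5] = 00010, y = w[5:6] = 0, z = w[6:7] = 0.
Check: |xy| = 6 ≤ 7 and |y| = 1 ≥ 1. Reading y takes A from s3 back to s3, so every xyⁱz is accepted.
Since A has 7 states, any run of length ≥ 7 visits 7+1 states, so by pigeonhole some state repeats within the first 7 steps — that repeat gives the pumpable loop.

0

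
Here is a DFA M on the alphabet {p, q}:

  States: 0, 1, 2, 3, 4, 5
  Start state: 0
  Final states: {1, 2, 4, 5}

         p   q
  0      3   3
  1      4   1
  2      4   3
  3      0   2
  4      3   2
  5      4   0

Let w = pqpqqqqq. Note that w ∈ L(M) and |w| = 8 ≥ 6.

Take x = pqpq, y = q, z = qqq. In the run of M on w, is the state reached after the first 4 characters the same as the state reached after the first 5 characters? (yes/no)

Run of M on the first 5 characters of w = p q p q q:
  step 0: 0  (start)
  step 1: 3  (read p: 0→3)
  step 2: 2  (read q: 3→2)
  step 3: 4  (read p: 2→4)
  step 4: 2  (read q: 4→2)
  step 5: 3  (read q: 2→3)

After x (step 4): 2. After xy (step 5): 3.
They differ (2 ≠ 3), so y is not a cycle from the state after x; this split is not the one the pumping-lemma construction produces, and pumping y need not keep the string in L(M).

no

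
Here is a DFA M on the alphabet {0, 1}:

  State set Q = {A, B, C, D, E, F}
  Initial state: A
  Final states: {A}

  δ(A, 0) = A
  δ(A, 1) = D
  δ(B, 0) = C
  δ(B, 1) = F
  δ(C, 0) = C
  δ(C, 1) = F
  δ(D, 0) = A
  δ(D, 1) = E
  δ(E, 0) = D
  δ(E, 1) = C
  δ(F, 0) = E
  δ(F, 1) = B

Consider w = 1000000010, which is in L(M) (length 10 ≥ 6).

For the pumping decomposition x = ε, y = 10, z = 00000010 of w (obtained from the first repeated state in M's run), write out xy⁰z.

00000010

xy⁰z = xz = ε·00000010 = 00000010.
Reading y = 10 takes M from A back to A, so after x the machine is still in A, and z then leads to the accepting state A. Hence 00000010 ∈ L(M).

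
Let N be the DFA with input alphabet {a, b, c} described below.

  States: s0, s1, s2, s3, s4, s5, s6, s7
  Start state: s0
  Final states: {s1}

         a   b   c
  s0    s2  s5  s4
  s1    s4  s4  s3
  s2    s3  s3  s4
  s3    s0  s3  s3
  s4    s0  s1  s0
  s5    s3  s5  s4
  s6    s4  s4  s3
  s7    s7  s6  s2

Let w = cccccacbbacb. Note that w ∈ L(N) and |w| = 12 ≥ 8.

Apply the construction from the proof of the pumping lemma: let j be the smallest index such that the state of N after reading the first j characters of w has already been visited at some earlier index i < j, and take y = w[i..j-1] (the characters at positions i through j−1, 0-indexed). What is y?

cc

Run of N on w = c c c c c a c b b a c b:
  step 0: s0  (start)
  step 1: s4  (read c: s0→s4)
  step 2: s0  (read c: s4→s0)   ← first repeat (s0 seen earlier)
  step 3: s4  (read c: s0→s4)
  step 4: s0  (read c: s4→s0)
  step 5: s4  (read c: s0→s4)
  step 6: s0  (read a: s4→s0)
  step 7: s4  (read c: s0→s4)
  step 8: s1  (read b: s4→s1)
  step 9: s4  (read b: s1→s4)
  step 10: s0  (read a: s4→s0)
  step 11: s4  (read c: s0→s4)
  step 12: s1  (read b: s4→s1)

So i = 0, j = 2, giving x = w[0:0] = ε, y = w[0:2] = cc, z = w[2:12] = cccacbbacb.
Check: |xy| = 2 ≤ 8 and |y| = 2 ≥ 1. Reading y takes N from s0 back to s0, so every xyⁱz is accepted.
The DFA has 8 states, so the proof of the pumping lemma guarantees a repeated state among the first 8+1 visited; the segment between the two visits is the pumpable y.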